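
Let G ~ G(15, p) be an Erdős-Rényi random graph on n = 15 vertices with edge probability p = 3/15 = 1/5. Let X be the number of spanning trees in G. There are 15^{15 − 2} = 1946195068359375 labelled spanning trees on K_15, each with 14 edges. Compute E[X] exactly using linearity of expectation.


K_15 has 15^{15 − 2} = 1946195068359375 labelled spanning trees.
For each such spanning tree H, let X_H = 1 if all 14 edges of H are present in G. Then P[X_H = 1] = p^{14} = (1/5)^{14} = 1/6103515625.
By linearity of expectation: E[X] = Σ_H E[X_H] = 1946195068359375 · p^{14} = 1946195068359375 · 1/6103515625 = 1594323/5.
Numerically: E[X] ≈ 3.19e+05.

E[X] = 1946195068359375 · (1/5)^{14} = 1594323/5 ≈ 3.19e+05.


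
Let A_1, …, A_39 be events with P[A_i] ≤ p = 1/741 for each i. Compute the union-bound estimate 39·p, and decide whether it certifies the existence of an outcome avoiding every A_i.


Union bound: P[∪_{i=1}^{39} A_i] ≤ Σ_i P[A_i] ≤ 39·p = 39·(1/741) = 1/19.
Numerically: 1/19 ≈ 0.05263.
Is 1/19 < 1? YES.
Since P[∪ A_i] ≤ 1/19 < 1, the complement has P[∩ A_i^c] ≥ 1 − 1/19 = 18/19 > 0, so some outcome avoids every A_i.

39·p = 1/19 ≈ 0.05263; existence CERTIFIED by the union bound.


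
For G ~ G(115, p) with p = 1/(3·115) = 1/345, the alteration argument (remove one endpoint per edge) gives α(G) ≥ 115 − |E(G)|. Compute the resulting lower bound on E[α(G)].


E[|E(G)|] = C(115, 2)·p = 6555 · (1/345) = 19.
E[α(G)] ≥ n − E[|E(G)|] = 115 − 19 = 96.
Numerically: ≈ 96.0000.
(This is only a lower bound; the true E[α(G)] may be larger.)

E[α(G)] ≥ 96 ≈ 96.0000.


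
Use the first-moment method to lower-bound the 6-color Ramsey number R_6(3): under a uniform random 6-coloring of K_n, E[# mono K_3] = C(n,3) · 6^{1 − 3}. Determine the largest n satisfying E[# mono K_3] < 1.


We need C(n, 3) · 6^{1 − 3} < 1, i.e. C(n, 3) < 6^{3 − 1} = 36.
Check values of n near the boundary:
  n = 3: C(3, 3) = 1; 1 < 36? YES
  n = 4: C(4, 3) = 4; 4 < 36? YES
  n = 5: C(5, 3) = 10; 10 < 36? YES
  n = 6: C(6, 3) = 20; 20 < 36? YES
  n = 7: C(7, 3) = 35; 35 < 36? YES
  n = 8: C(8, 3) = 56; 56 < 36? NO
  n = 9: C(9, 3) = 84; 84 < 36? NO
  n = 10: C(10, 3) = 120; 120 < 36? NO
The largest n with C(n, 3) < 36 is n = 7 (where E[X] = 35/36 ≈ 0.97222). Hence R_6(3) > 7, i.e. R_6(3) ≥ 8.

Largest n = 7; hence R_6(3) > 7.


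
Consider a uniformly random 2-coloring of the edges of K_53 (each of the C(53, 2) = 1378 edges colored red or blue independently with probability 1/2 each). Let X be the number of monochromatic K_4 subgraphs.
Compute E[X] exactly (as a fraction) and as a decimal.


Let X = Σ_S X_S over the C(53, 4) = 292825 subsets S of size 4, where X_S = 1 if the K_4 on S is monochromatic.
For a fixed S, the K_4 on S has C(4, 2) = 6 edges. P[all 6 edges red] = (1/2)^6, and likewise for blue, so P[monochromatic] = 2·(1/2)^6 = 2^{1 − 6} = 1/32.
By linearity of expectation: E[X] = C(53, 4) · 2^{1 − 6} = 292825 · 1/32 = 292825/32.
Numerically: E[X] ≈ 9150.781250.

E[X] = C(53,4)·2^(1−C(4,2)) = 292825/32 ≈ 9150.781250.


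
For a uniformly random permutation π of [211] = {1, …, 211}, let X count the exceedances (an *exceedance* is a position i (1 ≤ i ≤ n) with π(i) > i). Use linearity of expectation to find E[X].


Write X = Σ_{i=1}^{211} X_i, where X_i = 1_{π(i) > i}.
For each fixed i, π(i) is uniform over {1, …, 211} (marginal of a uniform permutation), so P[π(i) > i] = (n − i)/n. Summing: Σ_{i=1}^{211} (n − i)/n = (0 + 1 + … + 210)/211 = 211(211 − 1)/(2·211) = (211 − 1)/2.
Hence E[X] = Σ_{i=1}^{211} (211 − i)/211 = 105 ≈ 105.0000.

E[X] = 105 = 105.0000.


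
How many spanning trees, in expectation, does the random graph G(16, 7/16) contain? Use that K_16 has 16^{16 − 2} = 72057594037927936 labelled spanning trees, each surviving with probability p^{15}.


K_16 has 16^{16 − 2} = 72057594037927936 labelled spanning trees.
For each such spanning tree H, let X_H = 1 if all 15 edges of H are present in G. Then P[X_H = 1] = p^{15} = (7/16)^{15} = 4747561509943/1152921504606846976.
By linearity of expectation: E[X] = Σ_H E[X_H] = 72057594037927936 · p^{15} = 72057594037927936 · 4747561509943/1152921504606846976 = 4747561509943/16.
Numerically: E[X] ≈ 2.967e+11.

E[X] = 72057594037927936 · (7/16)^{15} = 4747561509943/16 ≈ 2.967e+11.


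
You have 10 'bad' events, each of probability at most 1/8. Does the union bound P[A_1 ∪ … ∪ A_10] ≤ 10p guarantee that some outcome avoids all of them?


Union bound: P[∪_{i=1}^{10} A_i] ≤ Σ_i P[A_i] ≤ 10·p = 10·(1/8) = 5/4.
Numerically: 5/4 ≈ 1.2500000.
Is 5/4 < 1? NO.
Since the bound 5/4 is ≥ 1, the union bound is uninformative here; it does NOT by itself certify existence.

10·p = 5/4 ≈ 1.2500000; existence NOT certified by the union bound.


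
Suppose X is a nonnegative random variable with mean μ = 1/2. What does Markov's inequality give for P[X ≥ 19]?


μ = E[X] = 1/2, a = 19.
Markov: P[X ≥ 19] ≤ μ/a = (1/2)/19 = 1/38.
Numerically: ≈ 0.026316.
(Since a = 19 > μ = 0.500000, the bound 1/38 is < 1 and informative.)

P[X ≥ 19] ≤ 1/38 ≈ 0.026316.


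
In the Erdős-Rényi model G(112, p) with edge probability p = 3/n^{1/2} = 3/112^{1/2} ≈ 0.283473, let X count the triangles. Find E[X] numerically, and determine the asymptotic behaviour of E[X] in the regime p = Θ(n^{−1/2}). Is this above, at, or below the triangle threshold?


Number of potential triangles: C(112, 3) = 227920.
Each occurs with probability p³ ≈ (0.283473)³ ≈ 2.27791089e-02.
By linearity: E[X] = C(112, 3)·p³ ≈ 227920 · 2.27791089e-02 ≈ 5191.814492.
Since α = 1/2 < 1, p = c/n^{1/2} ≫ 1/n is above the triangle threshold p ~ 1/n. Asymptotically E[X] ~ (c³/6)·n^{3(1−α)} = (3³/6)·n^{1.5} → ∞; triangles are abundant w.h.p.

E[X] ≈ 5191.814492; in regime p = Θ(1/n^{1/2}) E[X] diverges (above the triangle threshold p ~ 1/n).


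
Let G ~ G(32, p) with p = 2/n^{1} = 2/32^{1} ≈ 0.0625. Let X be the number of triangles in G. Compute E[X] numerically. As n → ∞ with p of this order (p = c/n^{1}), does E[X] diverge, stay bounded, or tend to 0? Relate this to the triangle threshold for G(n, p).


Number of potential triangles: C(32, 3) = 4960.
Each occurs with probability p³ ≈ (0.0625)³ ≈ 2.44141e-04.
By linearity: E[X] = C(32, 3)·p³ ≈ 4960 · 2.44141e-04 ≈ 1.211.
Here α = 1, so p = 2/n is exactly at the triangle threshold p ~ 1/n. Asymptotically E[X] → c³/6 = 2³/6 = 4/3 ≈ 1.333, a bounded constant. In this regime the triangle count is asymptotically Poisson(c³/6).

E[X] ≈ 1.211; in regime p = Θ(1/n^{1}) E[X] stays bounded (at the triangle threshold p ~ 1/n).


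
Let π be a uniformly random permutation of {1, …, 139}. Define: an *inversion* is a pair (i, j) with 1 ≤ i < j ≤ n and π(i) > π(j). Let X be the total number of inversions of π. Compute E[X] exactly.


Write X = Σ X_I over the C(139, 2) = 9591 pairs i < j, with X_I the indicator of one inversion.
There are 9591 indicators.
For each fixed pair i < j, the values π(i) and π(j) are two distinct elements of {1, …, 139} in uniformly random order; by symmetry P[π(i) > π(j)] = 1/2.
By linearity: E[X] = 9591 · (1/2) = C(139, 2) · (1/2) = 9591/2 = 9591/2 ≈ 4795.500000.

E[X] = 9591/2 = 4795.500000.


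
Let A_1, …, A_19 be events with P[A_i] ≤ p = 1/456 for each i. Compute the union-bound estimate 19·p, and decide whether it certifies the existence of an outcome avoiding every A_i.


Union bound: P[∪_{i=1}^{19} A_i] ≤ Σ_i P[A_i] ≤ 19·p = 19·(1/456) = 1/24.
Numerically: 1/24 ≈ 0.0417.
Is 1/24 < 1? YES.
Since P[∪ A_i] ≤ 1/24 < 1, the complement has P[∩ A_i^c] ≥ 1 − 1/24 = 23/24 > 0, so some outcome avoids every A_i.

19·p = 1/24 ≈ 0.0417; existence CERTIFIED by the union bound.


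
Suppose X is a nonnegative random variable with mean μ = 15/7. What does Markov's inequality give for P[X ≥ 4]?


μ = E[X] = 15/7, a = 4.
Markov: P[X ≥ 4] ≤ μ/a = (15/7)/4 = 15/28.
Numerically: ≈ 0.535714.
(Since a = 4 > μ = 2.142857, the bound 15/28 is < 1 and informative.)

P[X ≥ 4] ≤ 15/28 ≈ 0.535714.


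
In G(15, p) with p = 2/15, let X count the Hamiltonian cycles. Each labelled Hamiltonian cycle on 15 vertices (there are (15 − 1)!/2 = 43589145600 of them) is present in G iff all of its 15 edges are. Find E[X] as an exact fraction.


K_15 has (15 − 1)!/2 = 43589145600 labelled Hamiltonian cycles.
For each such Hamiltonian cycle H, let X_H = 1 if all 15 edges of H are present in G. Then P[X_H = 1] = p^{15} = (2/15)^{15} = 32768/437893890380859375.
By linearity of expectation: E[X] = Σ_H E[X_H] = 43589145600 · p^{15} = 43589145600 · 32768/437893890380859375 = 235115905024/72081298828125.
Numerically: E[X] ≈ 0.003262.

E[X] = 43589145600 · (2/15)^{15} = 235115905024/72081298828125 ≈ 0.003262.


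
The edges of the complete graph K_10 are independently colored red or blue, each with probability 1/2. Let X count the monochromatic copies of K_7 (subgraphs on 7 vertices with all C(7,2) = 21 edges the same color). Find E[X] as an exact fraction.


Let X = Σ_S X_S over the C(10, 7) = 120 subsets S of size 7, where X_S = 1 if the K_7 on S is monochromatic.
For a fixed S, the K_7 on S has C(7, 2) = 21 edges. P[all 21 edges red] = (1/2)^21, and likewise for blue, so P[monochromatic] = 2·(1/2)^21 = 2^{1 − 21} = 1/1048576.
Summing: E[X] = C(10, 7) · 2^{1 − 21} = 120 · 1/1048576 = 15/131072.
Numerically: E[X] ≈ 0.0001.

E[X] = C(10,7)·2^(1−C(7,2)) = 15/131072 ≈ 0.0001.


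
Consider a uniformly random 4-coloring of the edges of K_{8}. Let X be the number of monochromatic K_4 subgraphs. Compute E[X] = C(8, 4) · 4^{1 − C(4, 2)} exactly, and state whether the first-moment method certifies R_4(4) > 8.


E[X] = C(8, 4) · 4^{1 − 6} = 70 · 4^{−5} = 70/1024.
As a reduced fraction: E[X] = 35/512 ≈ 0.068359.
Is E[X] < 1? YES.
Since E[X] < 1, there exists a 4-coloring of K_{8} with no monochromatic K_4; hence R_4(4) > 8.

E[X] = 35/512 ≈ 0.068359; E[X] < 1, so R_4(4) > 8.


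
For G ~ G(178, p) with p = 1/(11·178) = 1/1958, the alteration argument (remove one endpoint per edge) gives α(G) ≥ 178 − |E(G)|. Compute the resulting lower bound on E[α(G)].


E[|E(G)|] = C(178, 2)·p = 15753 · (1/1958) = 177/22.
E[α(G)] ≥ n − E[|E(G)|] = 178 − 177/22 = 3739/22.
Numerically: ≈ 169.95455.
(This is only a lower bound; the true E[α(G)] may be larger.)

E[α(G)] ≥ 3739/22 ≈ 169.95455.


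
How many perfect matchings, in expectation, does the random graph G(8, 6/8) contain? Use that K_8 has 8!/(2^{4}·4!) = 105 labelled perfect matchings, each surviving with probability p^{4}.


K_8 has 8!/(2^{4}·4!) = 105 labelled perfect matchings.
For each such perfect matching H, let X_H = 1 if all 4 edges of H are present in G. Then P[X_H = 1] = p^{4} = (3/4)^{4} = 81/256.
By linearity: E[X] = Σ_H E[X_H] = 105 · p^{4} = 105 · 81/256 = 8505/256.
Numerically: E[X] ≈ 33.2227.

E[X] = 105 · (3/4)^{4} = 8505/256 ≈ 33.2227.


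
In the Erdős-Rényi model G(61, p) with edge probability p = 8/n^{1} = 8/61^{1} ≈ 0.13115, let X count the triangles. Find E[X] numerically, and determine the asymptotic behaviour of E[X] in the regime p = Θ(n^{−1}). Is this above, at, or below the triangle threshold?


Number of potential triangles: C(61, 3) = 35990.
Each occurs with probability p³ ≈ (0.13115)³ ≈ 2.2556954e-03.
By linearity: E[X] = C(61, 3)·p³ ≈ 35990 · 2.2556954e-03 ≈ 81.18248.
Here α = 1, so p = 8/n is exactly at the triangle threshold p ~ 1/n. Asymptotically E[X] → c³/6 = 8³/6 = 256/3 ≈ 85.33333, a bounded constant. In this regime the triangle count is asymptotically Poisson(c³/6).

E[X] ≈ 81.18248; in regime p = Θ(1/n^{1}) E[X] stays bounded (at the triangle threshold p ~ 1/n).


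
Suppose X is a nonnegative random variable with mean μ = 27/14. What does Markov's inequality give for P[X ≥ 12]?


μ = E[X] = 27/14, a = 12.
Markov: P[X ≥ 12] ≤ μ/a = (27/14)/12 = 9/56.
Numerically: ≈ 0.16071.
(Since a = 12 > μ = 1.92857, the bound 9/56 is < 1 and informative.)

P[X ≥ 12] ≤ 9/56 ≈ 0.16071.


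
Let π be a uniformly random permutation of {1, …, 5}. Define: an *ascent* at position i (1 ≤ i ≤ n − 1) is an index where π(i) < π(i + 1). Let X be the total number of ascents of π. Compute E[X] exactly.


Write X = Σ X_I over i = 1, …, 4, with X_I the indicator of one ascent.
There are 4 indicators.
For each fixed i, the pair (π(i), π(i+1)) is a uniformly random ordered pair of distinct values from {1, …, 5}; by symmetry P[π(i) < π(i+1)] = 1/2.
By linearity: E[X] = 4 · (1/2) = (5 − 1) · (1/2) = 2 ≈ 2.000.

E[X] = 2 = 2.000.


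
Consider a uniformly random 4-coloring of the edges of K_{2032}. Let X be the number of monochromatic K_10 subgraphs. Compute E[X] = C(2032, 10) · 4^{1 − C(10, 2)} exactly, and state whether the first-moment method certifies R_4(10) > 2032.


E[X] = C(2032, 10) · 4^{1 − 45} = 323475384642158147171212440 · 4^{−44} = 323475384642158147171212440/309485009821345068724781056.
As a reduced fraction: E[X] = 40434423080269768396401555/38685626227668133590597632 ≈ 1.04521.
Is E[X] < 1? NO.
Since E[X] ≥ 1, the first-moment bound is inconclusive at n = 2032; it does NOT by itself certify R_4(10) > 2032.

E[X] = 40434423080269768396401555/38685626227668133590597632 ≈ 1.04521; E[X] ≥ 1; first-moment method inconclusive here.


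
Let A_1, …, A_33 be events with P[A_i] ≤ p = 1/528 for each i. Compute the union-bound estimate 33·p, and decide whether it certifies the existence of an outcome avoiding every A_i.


Union bound: P[∪_{i=1}^{33} A_i] ≤ Σ_i P[A_i] ≤ 33·p = 33·(1/528) = 1/16.
Numerically: 1/16 ≈ 0.0625.
Is 1/16 < 1? YES.
Since P[∪ A_i] ≤ 1/16 < 1, the complement has P[∩ A_i^c] ≥ 1 − 1/16 = 15/16 > 0, so some outcome avoids every A_i.

33·p = 1/16 ≈ 0.0625; existence CERTIFIED by the union bound.


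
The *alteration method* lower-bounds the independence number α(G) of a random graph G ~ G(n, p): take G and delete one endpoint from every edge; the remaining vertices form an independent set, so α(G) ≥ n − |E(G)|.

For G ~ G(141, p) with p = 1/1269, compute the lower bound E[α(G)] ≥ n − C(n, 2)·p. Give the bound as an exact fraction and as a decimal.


E[|E(G)|] = C(141, 2)·p = 9870 · (1/1269) = 70/9.
E[α(G)] ≥ n − E[|E(G)|] = 141 − 70/9 = 1199/9.
Numerically: ≈ 133.22222.
(This is only a lower bound; the true E[α(G)] may be larger.)

E[α(G)] ≥ 1199/9 ≈ 133.22222.


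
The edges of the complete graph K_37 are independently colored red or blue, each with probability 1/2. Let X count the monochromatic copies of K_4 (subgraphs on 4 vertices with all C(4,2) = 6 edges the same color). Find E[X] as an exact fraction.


Let X = Σ_S X_S over the C(37, 4) = 66045 subsets S of size 4, where X_S = 1 if the K_4 on S is monochromatic.
For a fixed S, the K_4 on S has C(4, 2) = 6 edges. P[all 6 edges red] = (1/2)^6, and likewise for blue, so P[monochromatic] = 2·(1/2)^6 = 2^{1 − 6} = 1/32.
Summing: E[X] = C(37, 4) · 2^{1 − 6} = 66045 · 1/32 = 66045/32.
Numerically: E[X] ≈ 2063.906250.

E[X] = C(37,4)·2^(1−C(4,2)) = 66045/32 ≈ 2063.906250.


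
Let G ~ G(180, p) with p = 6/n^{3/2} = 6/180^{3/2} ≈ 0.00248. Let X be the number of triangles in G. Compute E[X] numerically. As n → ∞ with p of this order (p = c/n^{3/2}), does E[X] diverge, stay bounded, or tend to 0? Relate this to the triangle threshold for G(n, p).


Number of potential triangles: C(180, 3) = 955860.
Each occurs with probability p³ ≈ (0.00248)³ ≈ 1.53365e-08.
By linearity: E[X] = C(180, 3)·p³ ≈ 955860 · 1.53365e-08 ≈ 0.015.
Since α = 3/2 > 1, p = c/n^{3/2} = o(1/n) is below the triangle threshold p ~ 1/n. Asymptotically E[X] ~ (c³/6)·n^{3(1−α)} = (6³/6)·n^{-1.5} → 0, so by Markov's inequality G has no triangles w.h.p.

E[X] ≈ 0.015; in regime p = Θ(1/n^{3/2}) E[X] tends to 0 (below the triangle threshold p ~ 1/n).


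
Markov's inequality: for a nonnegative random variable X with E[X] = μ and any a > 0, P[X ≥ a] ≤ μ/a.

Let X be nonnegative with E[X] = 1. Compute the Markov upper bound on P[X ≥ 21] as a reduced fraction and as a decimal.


μ = E[X] = 1, a = 21.
Markov: P[X ≥ 21] ≤ μ/a = (1)/21 = 1/21.
Numerically: ≈ 0.04762.
(Since a = 21 > μ = 1.00000, the bound 1/21 is < 1 and informative.)

P[X ≥ 21] ≤ 1/21 ≈ 0.04762.


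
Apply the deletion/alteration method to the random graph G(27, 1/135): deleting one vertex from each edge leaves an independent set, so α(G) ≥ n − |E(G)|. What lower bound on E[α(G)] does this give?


E[|E(G)|] = C(27, 2)·p = 351 · (1/135) = 13/5.
E[α(G)] ≥ n − E[|E(G)|] = 27 − 13/5 = 122/5.
Numerically: ≈ 24.40000.
(This is only a lower bound; the true E[α(G)] may be larger.)

E[α(G)] ≥ 122/5 ≈ 24.40000.


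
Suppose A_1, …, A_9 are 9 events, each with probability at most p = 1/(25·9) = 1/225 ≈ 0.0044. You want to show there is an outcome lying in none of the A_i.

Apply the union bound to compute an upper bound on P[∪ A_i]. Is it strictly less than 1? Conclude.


Union bound: P[∪_{i=1}^{9} A_i] ≤ Σ_i P[A_i] ≤ 9·p = 9·(1/225) = 1/25.
Numerically: 1/25 ≈ 0.0400.
Is 1/25 < 1? YES.
Since P[∪ A_i] ≤ 1/25 < 1, the complement has P[∩ A_i^c] ≥ 1 − 1/25 = 24/25 > 0, so some outcome avoids every A_i.

9·p = 1/25 ≈ 0.0400; existence CERTIFIED by the union bound.


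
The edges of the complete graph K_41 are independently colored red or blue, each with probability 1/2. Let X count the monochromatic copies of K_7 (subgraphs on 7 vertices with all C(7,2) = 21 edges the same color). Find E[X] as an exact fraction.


Let X = Σ_S X_S over the C(41, 7) = 22481940 subsets S of size 7, where X_S = 1 if the K_7 on S is monochromatic.
For a fixed S, the K_7 on S has C(7, 2) = 21 edges. P[all 21 edges red] = (1/2)^21, and likewise for blue, so P[monochromatic] = 2·(1/2)^21 = 2^{1 − 21} = 1/1048576.
By linearity: E[X] = C(41, 7) · 2^{1 − 21} = 22481940 · 1/1048576 = 5620485/262144.
Numerically: E[X] ≈ 21.440.

E[X] = C(41,7)·2^(1−C(7,2)) = 5620485/262144 ≈ 21.440.


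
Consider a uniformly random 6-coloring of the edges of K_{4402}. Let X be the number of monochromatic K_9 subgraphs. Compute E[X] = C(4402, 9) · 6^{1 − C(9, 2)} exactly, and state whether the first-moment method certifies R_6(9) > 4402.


E[X] = C(4402, 9) · 6^{1 − 36} = 1696419745356657449393393700 · 6^{−35} = 1696419745356657449393393700/1719070799748422591028658176.
As a reduced fraction: E[X] = 141368312113054787449449475/143255899979035215919054848 ≈ 0.9868237.
Is E[X] < 1? YES.
Since E[X] < 1, there exists a 6-coloring of K_{4402} with no monochromatic K_9; hence R_6(9) > 4402.

E[X] = 141368312113054787449449475/143255899979035215919054848 ≈ 0.9868237; E[X] < 1, so R_6(9) > 4402.


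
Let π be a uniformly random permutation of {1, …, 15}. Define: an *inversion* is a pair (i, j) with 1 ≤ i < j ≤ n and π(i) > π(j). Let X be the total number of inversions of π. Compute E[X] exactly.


Write X = Σ X_I over the C(15, 2) = 105 pairs i < j, with X_I the indicator of one inversion.
There are 105 indicators.
For each fixed pair i < j, the values π(i) and π(j) are two distinct elements of {1, …, 15} in uniformly random order; by symmetry P[π(i) > π(j)] = 1/2.
By linearity: E[X] = 105 · (1/2) = C(15, 2) · (1/2) = 105/2 = 105/2 ≈ 52.500.

E[X] = 105/2 = 52.500.


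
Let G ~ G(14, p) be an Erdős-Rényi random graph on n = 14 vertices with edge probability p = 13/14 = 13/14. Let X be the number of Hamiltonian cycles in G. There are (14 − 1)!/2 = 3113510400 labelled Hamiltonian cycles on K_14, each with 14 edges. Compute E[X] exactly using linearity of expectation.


K_14 has (14 − 1)!/2 = 3113510400 labelled Hamiltonian cycles.
For each such Hamiltonian cycle H, let X_H = 1 if all 14 edges of H are present in G. Then P[X_H = 1] = p^{14} = (13/14)^{14} = 3937376385699289/11112006825558016.
By linearity: E[X] = Σ_H E[X_H] = 3113510400 · p^{14} = 3113510400 · 3937376385699289/11112006825558016 = 3420497300666614836525/3100448333024.
Numerically: E[X] ≈ 1.10323e+09.

E[X] = 3113510400 · (13/14)^{14} = 3420497300666614836525/3100448333024 ≈ 1.10323e+09.


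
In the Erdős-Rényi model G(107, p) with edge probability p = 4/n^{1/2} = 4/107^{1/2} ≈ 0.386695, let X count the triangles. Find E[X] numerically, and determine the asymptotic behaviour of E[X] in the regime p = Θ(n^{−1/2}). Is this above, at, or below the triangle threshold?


Number of potential triangles: C(107, 3) = 198485.
Each occurs with probability p³ ≈ (0.386695)³ ≈ 5.78234909e-02.
By linearity: E[X] = C(107, 3)·p³ ≈ 198485 · 5.78234909e-02 ≈ 11477.095598.
Since α = 1/2 < 1, p = c/n^{1/2} ≫ 1/n is above the triangle threshold p ~ 1/n. Asymptotically E[X] ~ (c³/6)·n^{3(1−α)} = (4³/6)·n^{1.5} → ∞; triangles are abundant w.h.p.

E[X] ≈ 11477.095598; in regime p = Θ(1/n^{1/2}) E[X] diverges (above the triangle threshold p ~ 1/n).


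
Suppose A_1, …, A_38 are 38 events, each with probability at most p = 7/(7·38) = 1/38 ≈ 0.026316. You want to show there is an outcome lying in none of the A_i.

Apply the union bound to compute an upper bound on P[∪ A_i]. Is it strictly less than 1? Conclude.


Union bound: P[∪_{i=1}^{38} A_i] ≤ Σ_i P[A_i] ≤ 38·p = 38·(1/38) = 1.
Numerically: 1 ≈ 1.000000.
Is 1 < 1? NO.
Since the bound 1 is ≥ 1, the union bound is uninformative here; it does NOT by itself certify existence.

38·p = 1 ≈ 1.000000; existence NOT certified by the union bound.


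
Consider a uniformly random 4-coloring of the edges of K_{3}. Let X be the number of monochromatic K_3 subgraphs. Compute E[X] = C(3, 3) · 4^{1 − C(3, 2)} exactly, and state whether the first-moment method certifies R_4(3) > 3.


E[X] = C(3, 3) · 4^{1 − 3} = 1 · 4^{−2} = 1/16.
As a reduced fraction: E[X] = 1/16 ≈ 0.0625.
Is E[X] < 1? YES.
Since E[X] < 1, there exists a 4-coloring of K_{3} with no monochromatic K_3; hence R_4(3) > 3.

E[X] = 1/16 ≈ 0.0625; E[X] < 1, so R_4(3) > 3.


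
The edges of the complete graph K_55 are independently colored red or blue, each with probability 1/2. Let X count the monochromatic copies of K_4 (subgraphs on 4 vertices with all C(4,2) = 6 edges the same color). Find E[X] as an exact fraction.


Let X = Σ_S X_S over the C(55, 4) = 341055 subsets S of size 4, where X_S = 1 if the K_4 on S is monochromatic.
For a fixed S, the K_4 on S has C(4, 2) = 6 edges. P[all 6 edges red] = (1/2)^6, and likewise for blue, so P[monochromatic] = 2·(1/2)^6 = 2^{1 − 6} = 1/32.
By linearity of expectation: E[X] = C(55, 4) · 2^{1 − 6} = 341055 · 1/32 = 341055/32.
Numerically: E[X] ≈ 10657.968750.

E[X] = C(55,4)·2^(1−C(4,2)) = 341055/32 ≈ 10657.968750.


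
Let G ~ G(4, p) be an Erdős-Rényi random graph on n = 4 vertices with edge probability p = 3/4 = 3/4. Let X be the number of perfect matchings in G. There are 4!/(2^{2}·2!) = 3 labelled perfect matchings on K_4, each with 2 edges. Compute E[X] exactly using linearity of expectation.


K_4 has 4!/(2^{2}·2!) = 3 labelled perfect matchings.
For each such perfect matching H, let X_H = 1 if all 2 edges of H are present in G. Then P[X_H = 1] = p^{2} = (3/4)^{2} = 9/16.
Summing the indicators: E[X] = Σ_H E[X_H] = 3 · p^{2} = 3 · 9/16 = 27/16.
Numerically: E[X] ≈ 1.69.

E[X] = 3 · (3/4)^{2} = 27/16 ≈ 1.69.


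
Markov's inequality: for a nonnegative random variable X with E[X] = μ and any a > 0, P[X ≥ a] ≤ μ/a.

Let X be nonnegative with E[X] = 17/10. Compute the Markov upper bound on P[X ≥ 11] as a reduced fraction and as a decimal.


μ = E[X] = 17/10, a = 11.
Markov: P[X ≥ 11] ≤ μ/a = (17/10)/11 = 17/110.
Numerically: ≈ 0.154545.
(Since a = 11 > μ = 1.700000, the bound 17/110 is < 1 and informative.)

P[X ≥ 11] ≤ 17/110 ≈ 0.154545.


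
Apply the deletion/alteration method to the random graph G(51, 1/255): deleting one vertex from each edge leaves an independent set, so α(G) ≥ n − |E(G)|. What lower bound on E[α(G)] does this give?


E[|E(G)|] = C(51, 2)·p = 1275 · (1/255) = 5.
E[α(G)] ≥ n − E[|E(G)|] = 51 − 5 = 46.
Numerically: ≈ 46.0000.
(This is only a lower bound; the true E[α(G)] may be larger.)

E[α(G)] ≥ 46 ≈ 46.0000.


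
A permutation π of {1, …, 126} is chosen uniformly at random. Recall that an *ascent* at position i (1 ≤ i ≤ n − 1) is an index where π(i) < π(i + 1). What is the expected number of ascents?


Write X = Σ X_I over i = 1, …, 125, with X_I the indicator of one ascent.
There are 125 indicators.
For each fixed i, the pair (π(i), π(i+1)) is a uniformly random ordered pair of distinct values from {1, …, 126}; by symmetry P[π(i) < π(i+1)] = 1/2.
By linearity: E[X] = 125 · (1/2) = (126 − 1) · (1/2) = 125/2 ≈ 62.50000.

E[X] = 125/2 = 62.50000.


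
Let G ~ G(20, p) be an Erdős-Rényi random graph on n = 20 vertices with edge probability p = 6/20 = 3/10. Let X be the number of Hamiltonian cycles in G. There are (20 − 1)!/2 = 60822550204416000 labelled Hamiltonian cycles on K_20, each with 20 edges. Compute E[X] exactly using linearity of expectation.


K_20 has (20 − 1)!/2 = 60822550204416000 labelled Hamiltonian cycles.
For each such Hamiltonian cycle H, let X_H = 1 if all 20 edges of H are present in G. Then P[X_H = 1] = p^{20} = (3/10)^{20} = 3486784401/100000000000000000000.
Summing the indicators: E[X] = Σ_H E[X_H] = 60822550204416000 · p^{20} = 60822550204416000 · 3486784401/100000000000000000000 = 51776152168407487821/24414062500000.
Numerically: E[X] ≈ 2.1208e+06.

E[X] = 60822550204416000 · (3/10)^{20} = 51776152168407487821/24414062500000 ≈ 2.1208e+06.


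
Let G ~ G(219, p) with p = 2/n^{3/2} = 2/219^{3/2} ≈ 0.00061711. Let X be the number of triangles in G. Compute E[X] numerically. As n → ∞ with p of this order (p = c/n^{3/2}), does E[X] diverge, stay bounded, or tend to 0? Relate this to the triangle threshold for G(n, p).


Number of potential triangles: C(219, 3) = 1726669.
Each occurs with probability p³ ≈ (0.00061711)³ ≈ 2.3501277e-10.
By linearity: E[X] = C(219, 3)·p³ ≈ 1726669 · 2.3501277e-10 ≈ 0.00041.
Since α = 3/2 > 1, p = c/n^{3/2} = o(1/n) is below the triangle threshold p ~ 1/n. Asymptotically E[X] ~ (c³/6)·n^{3(1−α)} = (2³/6)·n^{-1.5} → 0, so by Markov's inequality G has no triangles w.h.p.

E[X] ≈ 0.00041; in regime p = Θ(1/n^{3/2}) E[X] tends to 0 (below the triangle threshold p ~ 1/n).


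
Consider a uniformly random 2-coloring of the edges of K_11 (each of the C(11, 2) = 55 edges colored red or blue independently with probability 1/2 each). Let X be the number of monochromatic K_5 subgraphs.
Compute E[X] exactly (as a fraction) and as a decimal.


Let X = Σ_S X_S over the C(11, 5) = 462 subsets S of size 5, where X_S = 1 if the K_5 on S is monochromatic.
For a fixed S, the K_5 on S has C(5, 2) = 10 edges. P[all 10 edges red] = (1/2)^10, and likewise for blue, so P[monochromatic] = 2·(1/2)^10 = 2^{1 − 10} = 1/512.
Summing: E[X] = C(11, 5) · 2^{1 − 10} = 462 · 1/512 = 231/256.
Numerically: E[X] ≈ 0.902344.

E[X] = C(11,5)·2^(1−C(5,2)) = 231/256 ≈ 0.902344.


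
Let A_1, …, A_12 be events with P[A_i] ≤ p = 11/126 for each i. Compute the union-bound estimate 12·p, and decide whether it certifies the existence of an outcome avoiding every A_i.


Union bound: P[∪_{i=1}^{12} A_i] ≤ Σ_i P[A_i] ≤ 12·p = 12·(11/126) = 22/21.
Numerically: 22/21 ≈ 1.048.
Is 22/21 < 1? NO.
Since the bound 22/21 is ≥ 1, the union bound is uninformative here; it does NOT by itself certify existence.

12·p = 22/21 ≈ 1.048; existence NOT certified by the union bound.


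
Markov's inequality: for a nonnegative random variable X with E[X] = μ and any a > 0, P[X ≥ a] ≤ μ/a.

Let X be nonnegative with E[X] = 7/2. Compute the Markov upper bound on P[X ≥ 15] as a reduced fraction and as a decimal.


μ = E[X] = 7/2, a = 15.
Markov: P[X ≥ 15] ≤ μ/a = (7/2)/15 = 7/30.
Numerically: ≈ 0.2333.
(Since a = 15 > μ = 3.5000, the bound 7/30 is < 1 and informative.)

P[X ≥ 15] ≤ 7/30 ≈ 0.2333.


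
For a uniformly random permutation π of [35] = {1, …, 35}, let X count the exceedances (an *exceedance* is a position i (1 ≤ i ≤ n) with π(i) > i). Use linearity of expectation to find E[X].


Write X = Σ_{i=1}^{35} X_i, where X_i = 1_{π(i) > i}.
For each fixed i, π(i) is uniform over {1, …, 35} (marginal of a uniform permutation), so P[π(i) > i] = (n − i)/n. Summing: Σ_{i=1}^{35} (n − i)/n = (0 + 1 + … + 34)/35 = 35(35 − 1)/(2·35) = (35 − 1)/2.
Hence E[X] = Σ_{i=1}^{35} (35 − i)/35 = 17 ≈ 17.00000.

E[X] = 17 = 17.00000.


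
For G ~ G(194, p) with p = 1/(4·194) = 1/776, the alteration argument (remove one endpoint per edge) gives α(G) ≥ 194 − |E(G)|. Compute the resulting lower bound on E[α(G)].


E[|E(G)|] = C(194, 2)·p = 18721 · (1/776) = 193/8.
E[α(G)] ≥ n − E[|E(G)|] = 194 − 193/8 = 1359/8.
Numerically: ≈ 169.8750.
(This is only a lower bound; the true E[α(G)] may be larger.)

E[α(G)] ≥ 1359/8 ≈ 169.8750.


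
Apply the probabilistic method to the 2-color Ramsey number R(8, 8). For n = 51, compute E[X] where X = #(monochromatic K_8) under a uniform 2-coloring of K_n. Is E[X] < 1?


E[X] = C(51, 8) · 2^{1 − 28} = 636763050 · 2^{−27} = 636763050/134217728.
As a reduced fraction: E[X] = 318381525/67108864 ≈ 4.7442544.
Is E[X] < 1? NO.
Since E[X] ≥ 1, the first-moment bound is inconclusive at n = 51; it does NOT by itself certify R(8, 8) > 51.

E[X] = 318381525/67108864 ≈ 4.7442544; E[X] ≥ 1; first-moment method inconclusive here.


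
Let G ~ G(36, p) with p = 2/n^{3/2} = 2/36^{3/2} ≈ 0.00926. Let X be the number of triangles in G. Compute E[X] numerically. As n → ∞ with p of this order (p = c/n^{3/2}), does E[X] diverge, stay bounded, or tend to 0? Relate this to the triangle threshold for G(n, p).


Number of potential triangles: C(36, 3) = 7140.
Each occurs with probability p³ ≈ (0.00926)³ ≈ 7.93832e-07.
By linearity: E[X] = C(36, 3)·p³ ≈ 7140 · 7.93832e-07 ≈ 0.006.
Since α = 3/2 > 1, p = c/n^{3/2} = o(1/n) is below the triangle threshold p ~ 1/n. Asymptotically E[X] ~ (c³/6)·n^{3(1−α)} = (2³/6)·n^{-1.5} → 0, so by Markov's inequality G has no triangles w.h.p.

E[X] ≈ 0.006; in regime p = Θ(1/n^{3/2}) E[X] tends to 0 (below the triangle threshold p ~ 1/n).


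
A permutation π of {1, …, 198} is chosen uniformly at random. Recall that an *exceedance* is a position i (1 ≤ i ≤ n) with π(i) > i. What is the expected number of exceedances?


Write X = Σ_{i=1}^{198} X_i, where X_i = 1_{π(i) > i}.
For each fixed i, π(i) is uniform over {1, …, 198} (marginal of a uniform permutation), so P[π(i) > i] = (n − i)/n. Summing: Σ_{i=1}^{198} (n − i)/n = (0 + 1 + … + 197)/198 = 198(198 − 1)/(2·198) = (198 − 1)/2.
Hence E[X] = Σ_{i=1}^{198} (198 − i)/198 = 197/2 ≈ 98.50000.

E[X] = 197/2 = 98.50000.


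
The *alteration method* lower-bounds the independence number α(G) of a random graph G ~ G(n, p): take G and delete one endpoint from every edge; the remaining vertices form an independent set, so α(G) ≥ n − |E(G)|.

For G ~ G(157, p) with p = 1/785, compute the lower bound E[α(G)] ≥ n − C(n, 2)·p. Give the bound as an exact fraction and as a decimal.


E[|E(G)|] = C(157, 2)·p = 12246 · (1/785) = 78/5.
E[α(G)] ≥ n − E[|E(G)|] = 157 − 78/5 = 707/5.
Numerically: ≈ 141.4000.
(This is only a lower bound; the true E[α(G)] may be larger.)

E[α(G)] ≥ 707/5 ≈ 141.4000.


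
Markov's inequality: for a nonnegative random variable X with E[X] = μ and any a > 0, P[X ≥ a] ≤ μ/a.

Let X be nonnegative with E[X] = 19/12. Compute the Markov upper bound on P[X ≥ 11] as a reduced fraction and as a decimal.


μ = E[X] = 19/12, a = 11.
Markov: P[X ≥ 11] ≤ μ/a = (19/12)/11 = 19/132.
Numerically: ≈ 0.14394.
(Since a = 11 > μ = 1.58333, the bound 19/132 is < 1 and informative.)

P[X ≥ 11] ≤ 19/132 ≈ 0.14394.


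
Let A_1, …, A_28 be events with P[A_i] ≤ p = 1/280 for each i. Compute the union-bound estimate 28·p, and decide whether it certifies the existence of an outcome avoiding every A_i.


Union bound: P[∪_{i=1}^{28} A_i] ≤ Σ_i P[A_i] ≤ 28·p = 28·(1/280) = 1/10.
Numerically: 1/10 ≈ 0.1000.
Is 1/10 < 1? YES.
Since P[∪ A_i] ≤ 1/10 < 1, the complement has P[∩ A_i^c] ≥ 1 − 1/10 = 9/10 > 0, so some outcome avoids every A_i.

28·p = 1/10 ≈ 0.1000; existence CERTIFIED by the union bound.


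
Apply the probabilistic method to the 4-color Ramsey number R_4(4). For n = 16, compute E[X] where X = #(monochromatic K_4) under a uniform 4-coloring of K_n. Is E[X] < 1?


E[X] = C(16, 4) · 4^{1 − 6} = 1820 · 4^{−5} = 1820/1024.
As a reduced fraction: E[X] = 455/256 ≈ 1.777344.
Is E[X] < 1? NO.
Since E[X] ≥ 1, the first-moment bound is inconclusive at n = 16; it does NOT by itself certify R_4(4) > 16.

E[X] = 455/256 ≈ 1.777344; E[X] ≥ 1; first-moment method inconclusive here.


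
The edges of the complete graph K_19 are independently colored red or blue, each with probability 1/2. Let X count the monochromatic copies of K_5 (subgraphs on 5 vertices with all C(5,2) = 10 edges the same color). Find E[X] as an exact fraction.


Let X = Σ_S X_S over the C(19, 5) = 11628 subsets S of size 5, where X_S = 1 if the K_5 on S is monochromatic.
For a fixed S, the K_5 on S has C(5, 2) = 10 edges. P[all 10 edges red] = (1/2)^10, and likewise for blue, so P[monochromatic] = 2·(1/2)^10 = 2^{1 − 10} = 1/512.
Summing: E[X] = C(19, 5) · 2^{1 − 10} = 11628 · 1/512 = 2907/128.
Numerically: E[X] ≈ 22.7109.

E[X] = C(19,5)·2^(1−C(5,2)) = 2907/128 ≈ 22.7109.


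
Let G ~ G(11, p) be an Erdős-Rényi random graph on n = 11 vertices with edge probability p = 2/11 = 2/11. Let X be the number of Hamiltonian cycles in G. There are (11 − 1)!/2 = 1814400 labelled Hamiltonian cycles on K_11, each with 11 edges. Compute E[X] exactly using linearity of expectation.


K_11 has (11 − 1)!/2 = 1814400 labelled Hamiltonian cycles.
For each such Hamiltonian cycle H, let X_H = 1 if all 11 edges of H are present in G. Then P[X_H = 1] = p^{11} = (2/11)^{11} = 2048/285311670611.
By linearity of expectation: E[X] = Σ_H E[X_H] = 1814400 · p^{11} = 1814400 · 2048/285311670611 = 3715891200/285311670611.
Numerically: E[X] ≈ 0.013024.

E[X] = 1814400 · (2/11)^{11} = 3715891200/285311670611 ≈ 0.013024.


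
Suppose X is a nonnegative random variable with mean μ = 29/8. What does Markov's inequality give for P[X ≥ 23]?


μ = E[X] = 29/8, a = 23.
Markov: P[X ≥ 23] ≤ μ/a = (29/8)/23 = 29/184.
Numerically: ≈ 0.15761.
(Since a = 23 > μ = 3.62500, the bound 29/184 is < 1 and informative.)

P[X ≥ 23] ≤ 29/184 ≈ 0.15761.


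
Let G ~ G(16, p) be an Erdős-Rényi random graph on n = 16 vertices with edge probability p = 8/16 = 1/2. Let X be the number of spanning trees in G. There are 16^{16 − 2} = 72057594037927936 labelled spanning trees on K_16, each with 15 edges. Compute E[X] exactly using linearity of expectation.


K_16 has 16^{16 − 2} = 72057594037927936 labelled spanning trees.
For each such spanning tree H, let X_H = 1 if all 15 edges of H are present in G. Then P[X_H = 1] = p^{15} = (1/2)^{15} = 1/32768.
By linearity: E[X] = Σ_H E[X_H] = 72057594037927936 · p^{15} = 72057594037927936 · 1/32768 = 2199023255552.
Numerically: E[X] ≈ 2.2e+12.

E[X] = 72057594037927936 · (1/2)^{15} = 2199023255552 ≈ 2.2e+12.


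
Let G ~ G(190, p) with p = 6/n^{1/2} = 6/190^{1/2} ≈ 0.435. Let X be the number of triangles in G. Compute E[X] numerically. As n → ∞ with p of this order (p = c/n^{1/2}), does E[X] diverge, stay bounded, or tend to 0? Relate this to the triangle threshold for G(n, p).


Number of potential triangles: C(190, 3) = 1125180.
Each occurs with probability p³ ≈ (0.435)³ ≈ 8.24752e-02.
By linearity: E[X] = C(190, 3)·p³ ≈ 1125180 · 8.24752e-02 ≈ 92799.440.
Since α = 1/2 < 1, p = c/n^{1/2} ≫ 1/n is above the triangle threshold p ~ 1/n. Asymptotically E[X] ~ (c³/6)·n^{3(1−α)} = (6³/6)·n^{1.5} → ∞; triangles are abundant w.h.p.

E[X] ≈ 92799.440; in regime p = Θ(1/n^{1/2}) E[X] diverges (above the triangle threshold p ~ 1/n).


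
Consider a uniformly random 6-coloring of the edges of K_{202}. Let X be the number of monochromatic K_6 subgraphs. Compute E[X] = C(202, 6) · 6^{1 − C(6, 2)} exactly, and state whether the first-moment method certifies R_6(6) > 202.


E[X] = C(202, 6) · 6^{1 − 15} = 87544611330 · 6^{−14} = 87544611330/78364164096.
As a reduced fraction: E[X] = 14590768555/13060694016 ≈ 1.117151.
Is E[X] < 1? NO.
Since E[X] ≥ 1, the first-moment bound is inconclusive at n = 202; it does NOT by itself certify R_6(6) > 202.

E[X] = 14590768555/13060694016 ≈ 1.117151; E[X] ≥ 1; first-moment method inconclusive here.


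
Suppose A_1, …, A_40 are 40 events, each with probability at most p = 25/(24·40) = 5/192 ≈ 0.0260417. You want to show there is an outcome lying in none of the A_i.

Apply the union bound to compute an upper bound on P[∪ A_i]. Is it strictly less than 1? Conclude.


Union bound: P[∪_{i=1}^{40} A_i] ≤ Σ_i P[A_i] ≤ 40·p = 40·(5/192) = 25/24.
Numerically: 25/24 ≈ 1.0416667.
Is 25/24 < 1? NO.
Since the bound 25/24 is ≥ 1, the union bound is uninformative here; it does NOT by itself certify existence.

40·p = 25/24 ≈ 1.0416667; existence NOT certified by the union bound.


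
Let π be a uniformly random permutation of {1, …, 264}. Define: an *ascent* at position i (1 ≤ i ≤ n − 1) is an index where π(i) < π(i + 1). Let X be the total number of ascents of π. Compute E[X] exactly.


Write X = Σ X_I over i = 1, …, 263, with X_I the indicator of one ascent.
There are 263 indicators.
For each fixed i, the pair (π(i), π(i+1)) is a uniformly random ordered pair of distinct values from {1, …, 264}; by symmetry P[π(i) < π(i+1)] = 1/2.
By linearity: E[X] = 263 · (1/2) = (264 − 1) · (1/2) = 263/2 ≈ 131.500000.

E[X] = 263/2 = 131.500000.


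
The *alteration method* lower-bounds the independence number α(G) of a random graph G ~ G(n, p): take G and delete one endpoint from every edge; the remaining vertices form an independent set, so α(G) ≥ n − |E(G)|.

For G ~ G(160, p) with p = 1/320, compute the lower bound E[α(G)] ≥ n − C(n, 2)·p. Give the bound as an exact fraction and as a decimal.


E[|E(G)|] = C(160, 2)·p = 12720 · (1/320) = 159/4.
E[α(G)] ≥ n − E[|E(G)|] = 160 − 159/4 = 481/4.
Numerically: ≈ 120.250.
(This is only a lower bound; the true E[α(G)] may be larger.)

E[α(G)] ≥ 481/4 ≈ 120.250.


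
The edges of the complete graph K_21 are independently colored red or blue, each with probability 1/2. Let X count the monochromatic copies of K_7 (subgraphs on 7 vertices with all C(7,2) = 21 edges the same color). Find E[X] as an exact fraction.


Let X = Σ_S X_S over the C(21, 7) = 116280 subsets S of size 7, where X_S = 1 if the K_7 on S is monochromatic.
For a fixed S, the K_7 on S has C(7, 2) = 21 edges. P[all 21 edges red] = (1/2)^21, and likewise for blue, so P[monochromatic] = 2·(1/2)^21 = 2^{1 − 21} = 1/1048576.
Summing: E[X] = C(21, 7) · 2^{1 − 21} = 116280 · 1/1048576 = 14535/131072.
Numerically: E[X] ≈ 0.110893.

E[X] = C(21,7)·2^(1−C(7,2)) = 14535/131072 ≈ 0.110893.


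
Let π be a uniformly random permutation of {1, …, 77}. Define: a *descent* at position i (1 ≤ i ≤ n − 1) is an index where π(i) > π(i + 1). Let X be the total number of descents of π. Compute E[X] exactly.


Write X = Σ X_I over i = 1, …, 76, with X_I the indicator of one descent.
There are 76 indicators.
For each fixed i, the pair (π(i), π(i+1)) is a uniformly random ordered pair of distinct values from {1, …, 77}; by symmetry P[π(i) > π(i+1)] = 1/2.
By linearity: E[X] = 76 · (1/2) = (77 − 1) · (1/2) = 38 ≈ 38.0000.

E[X] = 38 = 38.0000.
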